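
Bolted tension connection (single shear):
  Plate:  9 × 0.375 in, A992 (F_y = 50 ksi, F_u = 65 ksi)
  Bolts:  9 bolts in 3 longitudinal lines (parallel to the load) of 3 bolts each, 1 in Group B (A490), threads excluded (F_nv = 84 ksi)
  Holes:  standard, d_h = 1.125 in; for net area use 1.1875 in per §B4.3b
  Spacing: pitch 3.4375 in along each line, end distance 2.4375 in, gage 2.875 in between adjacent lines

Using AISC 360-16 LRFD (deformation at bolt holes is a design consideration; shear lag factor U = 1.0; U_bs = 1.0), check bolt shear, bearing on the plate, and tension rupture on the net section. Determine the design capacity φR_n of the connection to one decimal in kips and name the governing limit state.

99.4 kips (net-section rupture governs)

Bolt shear: A_b = π(1)²/4 = 0.7854 in². φR_n = 0.75 × 84 × 0.7854 × 9 × 1 = 445.3 kips.
Bearing (0.375 in plate, F_u = 65 ksi): end bolts L_c = 2.4375 − 1.125/2 = 1.875, R_n = min(1.2×1.875×0.375×65, 2.4×1×0.375×65) = 54.844 kips/bolt; interior L_c = 3.4375 − 1.125 = 2.3125, R_n = 58.5 kips/bolt. φR_n = 0.75 × (3×54.844 + 6×58.5) = 386.6 kips.
Tension rupture (net): A_n = (9 − 3×1.1875)×0.375 = 2.0391 in² (U = 1.0, A_e = A_n). φR_n = 0.75 × 65 × 2.0391 = 99.4 kips.
Governing: min(445.3, 386.6, 99.4) = 99.4 kips → net-section rupture.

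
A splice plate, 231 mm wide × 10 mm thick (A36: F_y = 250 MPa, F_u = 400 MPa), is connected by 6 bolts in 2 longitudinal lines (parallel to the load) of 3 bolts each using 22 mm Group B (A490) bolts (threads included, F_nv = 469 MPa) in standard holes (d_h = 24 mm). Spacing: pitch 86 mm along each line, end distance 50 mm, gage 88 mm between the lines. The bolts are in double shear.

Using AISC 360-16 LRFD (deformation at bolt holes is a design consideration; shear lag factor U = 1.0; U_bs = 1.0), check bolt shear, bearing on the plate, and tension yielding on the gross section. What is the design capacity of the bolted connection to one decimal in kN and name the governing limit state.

519.8 kN (gross-section yield governs)

Bolt shear: A_b = π(22)²/4 = 380.13 mm². φR_n = 0.75 × 469 × 380.13 × 6 × 2 = 1604.5 kN.
Bearing (10 mm plate, F_u = 400 MPa): end bolts L_c = 50 − 24/2 = 38, R_n = min(1.2×38×10×400, 2.4×22×10×400) = 182.4 kN/bolt; interior L_c = 86 − 24 = 62, R_n = 211.2 kN/bolt. φR_n = 0.75 × (2×182.4 + 4×211.2) = 907.2 kN.
Tension yield (gross): A_g = 231×10 = 2310 mm². φR_n = 0.90 × 250 × 2310 = 519.8 kN.
Governing: min(1604.5, 907.2, 519.8) = 519.8 kN → gross-section yield.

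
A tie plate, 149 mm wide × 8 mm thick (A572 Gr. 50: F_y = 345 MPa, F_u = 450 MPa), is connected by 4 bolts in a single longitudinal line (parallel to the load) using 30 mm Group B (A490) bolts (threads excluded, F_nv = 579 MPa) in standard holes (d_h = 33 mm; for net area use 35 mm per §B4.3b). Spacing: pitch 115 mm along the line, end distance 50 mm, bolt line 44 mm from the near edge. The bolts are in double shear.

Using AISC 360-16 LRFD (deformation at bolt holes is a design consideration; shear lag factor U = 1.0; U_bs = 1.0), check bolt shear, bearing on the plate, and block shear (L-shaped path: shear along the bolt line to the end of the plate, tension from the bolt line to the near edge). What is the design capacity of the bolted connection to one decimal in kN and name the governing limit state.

513.0 kN (block shear governs)

Bolt shear: A_b = π(30)²/4 = 706.86 mm². φR_n = 0.75 × 579 × 706.86 × 4 × 2 = 2455.6 kN.
Bearing (8 mm plate, F_u = 450 MPa): end bolts L_c = 50 − 33/2 = 33.5, R_n = min(1.2×33.5×8×450, 2.4×30×8×450) = 144.72 kN/bolt; interior L_c = 115 − 33 = 82, R_n = 259.2 kN/bolt. φR_n = 0.75 × (1×144.72 + 3×259.2) = 691.7 kN.
Block shear: shear path 1×[50+3×115] = 1×395 mm, A_gv = 3160, A_nv = 1×(395 − 3.5×35)×8 = 2180 mm²; tension to near edge: (44 − 0.5×35)×8 = 212 mm². R_n = min(0.6×450×2180, 0.6×345×3160) + 1.0×450×212 = min(588.6, 654.12) + 95.4 = 684 kN. φR_n = 0.75 × 684 = 513.0 kN.
Governing: min(2455.6, 691.7, 513.0) = 513.0 kN → block shear.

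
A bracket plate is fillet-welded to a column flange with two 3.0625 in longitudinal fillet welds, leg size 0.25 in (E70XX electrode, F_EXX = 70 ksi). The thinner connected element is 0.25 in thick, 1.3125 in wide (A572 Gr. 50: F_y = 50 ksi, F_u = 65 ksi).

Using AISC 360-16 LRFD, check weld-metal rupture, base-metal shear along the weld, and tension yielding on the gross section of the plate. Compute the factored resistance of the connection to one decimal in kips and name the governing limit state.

14.8 kips (gross-section yield governs)

Weld metal: throat = 0.707×0.25 = 0.17675 in, L = 2×3.0625 = 6.125 in. φR_n = 0.75 × 0.6 × 70 × 0.17675 × 6.125 = 34.1 kips.
Base metal shear (0.25 in plate): yield φR_n = 1.0×0.6×50×0.25×6.125 = 45.9 kips; rupture φR_n = 0.75×0.6×65×0.25×6.125 = 44.8 kips; take 44.8 kips (rupture).
Tension yield (gross): A_g = 1.3125×0.25 = 0.32813 in². φR_n = 0.90 × 50 × 0.32813 = 14.8 kips.
Governing: min(34.1, 44.8, 14.8) = 14.8 kips → gross-section yield.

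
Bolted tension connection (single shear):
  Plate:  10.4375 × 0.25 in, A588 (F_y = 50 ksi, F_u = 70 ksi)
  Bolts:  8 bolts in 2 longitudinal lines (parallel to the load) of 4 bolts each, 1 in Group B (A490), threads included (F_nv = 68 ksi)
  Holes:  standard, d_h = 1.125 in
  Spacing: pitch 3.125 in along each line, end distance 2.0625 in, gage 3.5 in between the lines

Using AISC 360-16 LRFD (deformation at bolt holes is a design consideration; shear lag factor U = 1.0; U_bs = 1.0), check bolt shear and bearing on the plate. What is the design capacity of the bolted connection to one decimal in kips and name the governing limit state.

Bolt shear: A_b = π(1)²/4 = 0.7854 in². φR_n = 0.75 × 68 × 0.7854 × 8 × 1 = 320.4 kips.
Bearing (0.25 in plate, F_u = 70 ksi): end bolts L_c = 2.0625 − 1.125/2 = 1.5, R_n = min(1.2×1.5×0.25×70, 2.4×1×0.25×70) = 31.5 kips/bolt; interior L_c = 3.125 − 1.125 = 2, R_n = 42 kips/bolt. φR_n = 0.75 × (2×31.5 + 6×42) = 236.3 kips.
Governing: min(320.4, 236.3) = 236.3 kips → bearing.

236.3 kips (bearing governs)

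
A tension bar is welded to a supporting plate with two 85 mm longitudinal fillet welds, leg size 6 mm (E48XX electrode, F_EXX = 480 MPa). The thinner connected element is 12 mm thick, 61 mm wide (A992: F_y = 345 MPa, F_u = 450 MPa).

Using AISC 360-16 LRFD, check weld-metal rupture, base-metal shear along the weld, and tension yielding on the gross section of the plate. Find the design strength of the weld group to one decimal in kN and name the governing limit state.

155.8 kN (weld metal governs)

Weld metal: throat = 0.707×6 = 4.242 mm, L = 2×85 = 170 mm. φR_n = 0.75 × 0.6 × 480 × 4.242 × 170 = 155.8 kN.
Base metal shear (12 mm plate): yield φR_n = 1.0×0.6×345×12×170 = 422.3 kN; rupture φR_n = 0.75×0.6×450×12×170 = 413.1 kN; take 413.1 kN (rupture).
Tension yield (gross): A_g = 61×12 = 732 mm². φR_n = 0.90 × 345 × 732 = 227.3 kN.
Governing: min(155.8, 413.1, 227.3) = 155.8 kN → weld metal.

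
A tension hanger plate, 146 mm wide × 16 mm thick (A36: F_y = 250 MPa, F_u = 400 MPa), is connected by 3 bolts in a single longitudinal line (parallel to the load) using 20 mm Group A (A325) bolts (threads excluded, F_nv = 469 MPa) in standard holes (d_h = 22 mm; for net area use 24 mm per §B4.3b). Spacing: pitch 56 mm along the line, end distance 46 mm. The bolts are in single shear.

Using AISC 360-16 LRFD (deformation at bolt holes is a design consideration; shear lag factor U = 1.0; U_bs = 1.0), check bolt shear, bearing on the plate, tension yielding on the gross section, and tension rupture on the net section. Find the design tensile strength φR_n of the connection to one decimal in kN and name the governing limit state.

Bolt shear: A_b = π(20)²/4 = 314.16 mm². φR_n = 0.75 × 469 × 314.16 × 3 × 1 = 331.5 kN.
Bearing (16 mm plate, F_u = 400 MPa): end bolts L_c = 46 − 22/2 = 35, R_n = min(1.2×35×16×400, 2.4×20×16×400) = 268.8 kN/bolt; interior L_c = 56 − 22 = 34, R_n = 261.12 kN/bolt. φR_n = 0.75 × (1×268.8 + 2×261.12) = 593.3 kN.
Tension yield (gross): A_g = 146×16 = 2336 mm². φR_n = 0.90 × 250 × 2336 = 525.6 kN.
Tension rupture (net): A_n = (146 − 1×24)×16 = 1952 mm² (U = 1.0, A_e = A_n). φR_n = 0.75 × 400 × 1952 = 585.6 kN.
Governing: min(331.5, 593.3, 525.6, 585.6) = 331.5 kN → bolt shear.

331.5 kN (bolt shear governs)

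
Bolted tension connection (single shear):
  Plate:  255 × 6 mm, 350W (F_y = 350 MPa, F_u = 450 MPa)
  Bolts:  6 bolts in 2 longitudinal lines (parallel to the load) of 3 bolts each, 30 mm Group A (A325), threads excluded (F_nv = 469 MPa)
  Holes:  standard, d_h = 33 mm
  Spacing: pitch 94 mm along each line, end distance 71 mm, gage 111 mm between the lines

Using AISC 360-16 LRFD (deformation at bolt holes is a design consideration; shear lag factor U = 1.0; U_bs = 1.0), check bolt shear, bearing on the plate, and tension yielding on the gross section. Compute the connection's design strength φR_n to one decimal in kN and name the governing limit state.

482.0 kN (gross-section yield governs)

Bolt shear: A_b = π(30)²/4 = 706.86 mm². φR_n = 0.75 × 469 × 706.86 × 6 × 1 = 1491.8 kN.
Bearing (6 mm plate, F_u = 450 MPa): end bolts L_c = 71 − 33/2 = 54.5, R_n = min(1.2×54.5×6×450, 2.4×30×6×450) = 176.58 kN/bolt; interior L_c = 94 − 33 = 61, R_n = 194.4 kN/bolt. φR_n = 0.75 × (2×176.58 + 4×194.4) = 848.1 kN.
Tension yield (gross): A_g = 255×6 = 1530 mm². φR_n = 0.90 × 350 × 1530 = 482.0 kN.
Governing: min(1491.8, 848.1, 482.0) = 482.0 kN → gross-section yield.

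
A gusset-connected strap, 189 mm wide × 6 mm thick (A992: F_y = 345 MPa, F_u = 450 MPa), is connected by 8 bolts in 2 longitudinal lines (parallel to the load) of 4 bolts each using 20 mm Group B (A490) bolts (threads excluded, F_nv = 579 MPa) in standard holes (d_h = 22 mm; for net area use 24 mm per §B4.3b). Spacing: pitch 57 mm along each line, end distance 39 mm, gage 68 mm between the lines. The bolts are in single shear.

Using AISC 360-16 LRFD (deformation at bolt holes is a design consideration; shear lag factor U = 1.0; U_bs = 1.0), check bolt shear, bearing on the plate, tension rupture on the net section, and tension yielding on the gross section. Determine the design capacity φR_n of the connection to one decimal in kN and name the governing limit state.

285.5 kN (net-section rupture governs)

Bolt shear: A_b = π(20)²/4 = 314.16 mm². φR_n = 0.75 × 579 × 314.16 × 8 × 1 = 1091.4 kN.
Bearing (6 mm plate, F_u = 450 MPa): end bolts L_c = 39 − 22/2 = 28, R_n = min(1.2×28×6×450, 2.4×20×6×450) = 90.72 kN/bolt; interior L_c = 57 − 22 = 35, R_n = 113.4 kN/bolt. φR_n = 0.75 × (2×90.72 + 6×113.4) = 646.4 kN.
Tension rupture (net): A_n = (189 − 2×24)×6 = 846 mm² (U = 1.0, A_e = A_n). φR_n = 0.75 × 450 × 846 = 285.5 kN.
Tension yield (gross): A_g = 189×6 = 1134 mm². φR_n = 0.90 × 345 × 1134 = 352.1 kN.
Governing: min(1091.4, 646.4, 285.5, 352.1) = 285.5 kN → net-section rupture.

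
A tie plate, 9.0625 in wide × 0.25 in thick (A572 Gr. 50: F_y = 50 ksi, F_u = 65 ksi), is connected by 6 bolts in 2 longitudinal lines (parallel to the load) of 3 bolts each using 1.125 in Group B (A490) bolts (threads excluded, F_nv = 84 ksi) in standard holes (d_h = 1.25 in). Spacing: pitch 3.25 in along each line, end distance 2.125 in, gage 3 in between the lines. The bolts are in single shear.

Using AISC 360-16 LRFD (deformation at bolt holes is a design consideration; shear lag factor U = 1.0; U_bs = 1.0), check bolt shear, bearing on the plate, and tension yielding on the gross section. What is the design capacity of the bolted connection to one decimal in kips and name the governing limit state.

102.0 kips (gross-section yield governs)

Bolt shear: A_b = π(1.125)²/4 = 0.99402 in². φR_n = 0.75 × 84 × 0.99402 × 6 × 1 = 375.7 kips.
Bearing (0.25 in plate, F_u = 65 ksi): end bolts L_c = 2.125 − 1.25/2 = 1.5, R_n = min(1.2×1.5×0.25×65, 2.4×1.125×0.25×65) = 29.25 kips/bolt; interior L_c = 3.25 − 1.25 = 2, R_n = 39 kips/bolt. φR_n = 0.75 × (2×29.25 + 4×39) = 160.9 kips.
Tension yield (gross): A_g = 9.0625×0.25 = 2.2656 in². φR_n = 0.90 × 50 × 2.2656 = 102.0 kips.
Governing: min(375.7, 160.9, 102.0) = 102.0 kips → gross-section yield.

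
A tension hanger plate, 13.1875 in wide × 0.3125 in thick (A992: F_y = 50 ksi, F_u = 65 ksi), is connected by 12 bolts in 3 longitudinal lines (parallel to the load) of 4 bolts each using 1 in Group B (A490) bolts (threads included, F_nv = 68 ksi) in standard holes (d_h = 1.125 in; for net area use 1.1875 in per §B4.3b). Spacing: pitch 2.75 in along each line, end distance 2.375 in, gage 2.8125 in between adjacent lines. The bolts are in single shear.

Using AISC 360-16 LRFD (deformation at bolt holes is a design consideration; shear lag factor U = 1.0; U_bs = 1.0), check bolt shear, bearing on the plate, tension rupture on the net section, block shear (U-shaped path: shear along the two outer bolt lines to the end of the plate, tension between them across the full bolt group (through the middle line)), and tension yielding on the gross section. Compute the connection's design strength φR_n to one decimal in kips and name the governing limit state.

Bolt shear: A_b = π(1)²/4 = 0.7854 in². φR_n = 0.75 × 68 × 0.7854 × 12 × 1 = 480.7 kips.
Bearing (0.3125 in plate, F_u = 65 ksi): end bolts L_c = 2.375 − 1.125/2 = 1.8125, R_n = min(1.2×1.8125×0.3125×65, 2.4×1×0.3125×65) = 44.18 kips/bolt; interior L_c = 2.75 − 1.125 = 1.625, R_n = 39.609 kips/bolt. φR_n = 0.75 × (3×44.18 + 9×39.609) = 366.8 kips.
Tension rupture (net): A_n = (13.1875 − 3×1.1875)×0.3125 = 3.0078 in² (U = 1.0, A_e = A_n). φR_n = 0.75 × 65 × 3.0078 = 146.6 kips.
Block shear: shear path 2×[2.375+3×2.75] = 2×10.625 in, A_gv = 6.6406, A_nv = 2×(10.625 − 3.5×1.1875)×0.3125 = 4.043 in²; tension across gage: (5.625 − 2×1.1875)×0.3125 = 1.0156 in². R_n = min(0.6×65×4.043, 0.6×50×6.6406) + 1.0×65×1.0156 = min(157.68, 199.22) + 66.014 = 223.69 kips. φR_n = 0.75 × 223.69 = 167.8 kips.
Tension yield (gross): A_g = 13.1875×0.3125 = 4.1211 in². φR_n = 0.90 × 50 × 4.1211 = 185.4 kips.
Governing: min(480.7, 366.8, 146.6, 167.8, 185.4) = 146.6 kips → net-section rupture.

146.6 kips (net-section rupture governs)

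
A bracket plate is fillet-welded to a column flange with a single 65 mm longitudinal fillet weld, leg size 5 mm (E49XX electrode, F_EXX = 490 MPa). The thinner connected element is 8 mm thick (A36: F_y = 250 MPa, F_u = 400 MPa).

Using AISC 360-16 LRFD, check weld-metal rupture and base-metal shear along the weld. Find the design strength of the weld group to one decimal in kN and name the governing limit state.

50.7 kN (weld metal governs)

Weld metal: throat = 0.707×5 = 3.535 mm, L = 65 mm. φR_n = 0.75 × 0.6 × 490 × 3.535 × 65 = 50.7 kN.
Base metal shear (8 mm plate): yield φR_n = 1.0×0.6×250×8×65 = 78.0 kN; rupture φR_n = 0.75×0.6×400×8×65 = 93.6 kN; take 78.0 kN (yield).
Governing: min(50.7, 78.0) = 50.7 kN → weld metal.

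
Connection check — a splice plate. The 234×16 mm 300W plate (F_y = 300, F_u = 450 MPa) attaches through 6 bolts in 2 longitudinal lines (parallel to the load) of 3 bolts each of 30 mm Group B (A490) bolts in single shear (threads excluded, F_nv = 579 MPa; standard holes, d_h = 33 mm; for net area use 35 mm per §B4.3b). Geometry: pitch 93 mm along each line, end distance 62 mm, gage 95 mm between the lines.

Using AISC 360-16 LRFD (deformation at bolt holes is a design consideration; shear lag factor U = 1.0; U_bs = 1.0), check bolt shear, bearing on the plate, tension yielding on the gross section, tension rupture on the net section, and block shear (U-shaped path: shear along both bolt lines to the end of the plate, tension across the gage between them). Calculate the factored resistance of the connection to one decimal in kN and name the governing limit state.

Bolt shear: A_b = π(30)²/4 = 706.86 mm². φR_n = 0.75 × 579 × 706.86 × 6 × 1 = 1841.7 kN.
Bearing (16 mm plate, F_u = 450 MPa): end bolts L_c = 62 − 33/2 = 45.5, R_n = min(1.2×45.5×16×450, 2.4×30×16×450) = 393.12 kN/bolt; interior L_c = 93 − 33 = 60, R_n = 518.4 kN/bolt. φR_n = 0.75 × (2×393.12 + 4×518.4) = 2144.9 kN.
Tension yield (gross): A_g = 234×16 = 3744 mm². φR_n = 0.90 × 300 × 3744 = 1010.9 kN.
Tension rupture (net): A_n = (234 − 2×35)×16 = 2624 mm² (U = 1.0, A_e = A_n). φR_n = 0.75 × 450 × 2624 = 885.6 kN.
Block shear: shear path 2×[62+2×93] = 2×248 mm, A_gv = 7936, A_nv = 2×(248 − 2.5×35)×16 = 5136 mm²; tension across gage: (95 − 1×35)×16 = 960 mm². R_n = min(0.6×450×5136, 0.6×300×7936) + 1.0×450×960 = min(1386.7, 1428.5) + 432 = 1818.7 kN. φR_n = 0.75 × 1818.7 = 1364.0 kN.
Governing: min(1841.7, 2144.9, 1010.9, 885.6, 1364.0) = 885.6 kN → net-section rupture.

885.6 kN (net-section rupture governs)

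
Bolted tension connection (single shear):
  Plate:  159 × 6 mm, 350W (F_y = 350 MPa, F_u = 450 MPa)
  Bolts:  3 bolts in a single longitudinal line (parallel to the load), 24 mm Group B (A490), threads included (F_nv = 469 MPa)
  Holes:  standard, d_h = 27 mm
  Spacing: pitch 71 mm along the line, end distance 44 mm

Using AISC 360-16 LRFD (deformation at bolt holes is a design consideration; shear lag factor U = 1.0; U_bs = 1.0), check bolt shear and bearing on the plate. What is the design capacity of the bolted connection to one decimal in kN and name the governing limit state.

Bolt shear: A_b = π(24)²/4 = 452.39 mm². φR_n = 0.75 × 469 × 452.39 × 3 × 1 = 477.4 kN.
Bearing (6 mm plate, F_u = 450 MPa): end bolts L_c = 44 − 27/2 = 30.5, R_n = min(1.2×30.5×6×450, 2.4×24×6×450) = 98.82 kN/bolt; interior L_c = 71 − 27 = 44, R_n = 142.56 kN/bolt. φR_n = 0.75 × (1×98.82 + 2×142.56) = 288.0 kN.
Governing: min(477.4, 288.0) = 288.0 kN → bearing.

288.0 kN (bearing governs)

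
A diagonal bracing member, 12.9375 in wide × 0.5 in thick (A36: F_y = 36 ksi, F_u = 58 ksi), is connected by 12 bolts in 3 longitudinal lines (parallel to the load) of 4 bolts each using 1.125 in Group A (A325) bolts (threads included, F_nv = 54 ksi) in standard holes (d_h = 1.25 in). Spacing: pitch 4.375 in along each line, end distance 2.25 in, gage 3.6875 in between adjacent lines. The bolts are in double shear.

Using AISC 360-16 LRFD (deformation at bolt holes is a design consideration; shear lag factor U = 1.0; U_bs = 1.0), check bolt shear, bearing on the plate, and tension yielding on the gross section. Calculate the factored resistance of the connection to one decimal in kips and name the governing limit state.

209.6 kips (gross-section yield governs)

Bolt shear: A_b = π(1.125)²/4 = 0.99402 in². φR_n = 0.75 × 54 × 0.99402 × 12 × 2 = 966.2 kips.
Bearing (0.5 in plate, F_u = 58 ksi): end bolts L_c = 2.25 − 1.25/2 = 1.625, R_n = min(1.2×1.625×0.5×58, 2.4×1.125×0.5×58) = 56.55 kips/bolt; interior L_c = 4.375 − 1.25 = 3.125, R_n = 78.3 kips/bolt. φR_n = 0.75 × (3×56.55 + 9×78.3) = 655.8 kips.
Tension yield (gross): A_g = 12.9375×0.5 = 6.4688 in². φR_n = 0.90 × 36 × 6.4688 = 209.6 kips.
Governing: min(966.2, 655.8, 209.6) = 209.6 kips → gross-section yield.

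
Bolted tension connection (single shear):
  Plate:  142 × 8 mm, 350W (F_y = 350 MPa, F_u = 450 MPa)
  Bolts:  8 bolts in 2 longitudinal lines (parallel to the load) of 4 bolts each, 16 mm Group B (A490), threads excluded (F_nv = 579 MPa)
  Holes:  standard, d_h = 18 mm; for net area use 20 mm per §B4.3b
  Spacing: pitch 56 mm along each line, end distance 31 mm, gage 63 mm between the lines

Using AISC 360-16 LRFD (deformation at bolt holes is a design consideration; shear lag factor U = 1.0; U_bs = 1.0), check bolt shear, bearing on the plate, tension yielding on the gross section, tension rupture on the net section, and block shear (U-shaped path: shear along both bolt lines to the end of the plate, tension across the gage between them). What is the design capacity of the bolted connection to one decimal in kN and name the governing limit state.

275.4 kN (net-section rupture governs)

Bolt shear: A_b = π(16)²/4 = 201.06 mm². φR_n = 0.75 × 579 × 201.06 × 8 × 1 = 698.5 kN.
Bearing (8 mm plate, F_u = 450 MPa): end bolts L_c = 31 − 18/2 = 22, R_n = min(1.2×22×8×450, 2.4×16×8×450) = 95.04 kN/bolt; interior L_c = 56 − 18 = 38, R_n = 138.24 kN/bolt. φR_n = 0.75 × (2×95.04 + 6×138.24) = 764.6 kN.
Tension yield (gross): A_g = 142×8 = 1136 mm². φR_n = 0.90 × 350 × 1136 = 357.8 kN.
Tension rupture (net): A_n = (142 − 2×20)×8 = 816 mm² (U = 1.0, A_e = A_n). φR_n = 0.75 × 450 × 816 = 275.4 kN.
Block shear: shear path 2×[31+3×56] = 2×199 mm, A_gv = 3184, A_nv = 2×(199 − 3.5×20)×8 = 2064 mm²; tension across gage: (63 − 1×20)×8 = 344 mm². R_n = min(0.6×450×2064, 0.6×350×3184) + 1.0×450×344 = min(557.28, 668.64) + 154.8 = 712.08 kN. φR_n = 0.75 × 712.08 = 534.1 kN.
Governing: min(698.5, 764.6, 357.8, 275.4, 534.1) = 275.4 kN → net-section rupture.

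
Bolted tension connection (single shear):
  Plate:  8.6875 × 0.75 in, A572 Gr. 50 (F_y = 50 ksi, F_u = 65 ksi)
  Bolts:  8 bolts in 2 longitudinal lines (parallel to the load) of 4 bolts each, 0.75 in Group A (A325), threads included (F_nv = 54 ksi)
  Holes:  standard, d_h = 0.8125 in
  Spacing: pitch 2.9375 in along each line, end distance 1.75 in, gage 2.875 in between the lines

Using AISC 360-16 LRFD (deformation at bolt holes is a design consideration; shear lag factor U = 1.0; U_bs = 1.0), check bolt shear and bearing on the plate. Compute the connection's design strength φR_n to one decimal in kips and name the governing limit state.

Bolt shear: A_b = π(0.75)²/4 = 0.44179 in². φR_n = 0.75 × 54 × 0.44179 × 8 × 1 = 143.1 kips.
Bearing (0.75 in plate, F_u = 65 ksi): end bolts L_c = 1.75 − 0.8125/2 = 1.34375, R_n = min(1.2×1.34375×0.75×65, 2.4×0.75×0.75×65) = 78.609 kips/bolt; interior L_c = 2.9375 − 0.8125 = 2.125, R_n = 87.75 kips/bolt. φR_n = 0.75 × (2×78.609 + 6×87.75) = 512.8 kips.
Governing: min(143.1, 512.8) = 143.1 kips → bolt shear.

143.1 kips (bolt shear governs)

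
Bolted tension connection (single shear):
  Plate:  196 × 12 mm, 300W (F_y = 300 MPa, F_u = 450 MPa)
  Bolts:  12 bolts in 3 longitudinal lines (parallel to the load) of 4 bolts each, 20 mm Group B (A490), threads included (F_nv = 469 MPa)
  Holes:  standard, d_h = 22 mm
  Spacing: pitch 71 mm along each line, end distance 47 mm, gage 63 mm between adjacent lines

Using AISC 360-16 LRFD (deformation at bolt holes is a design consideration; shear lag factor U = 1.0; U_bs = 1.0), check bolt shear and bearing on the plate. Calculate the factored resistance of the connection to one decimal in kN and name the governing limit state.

1326.1 kN (bolt shear governs)

Bolt shear: A_b = π(20)²/4 = 314.16 mm². φR_n = 0.75 × 469 × 314.16 × 12 × 1 = 1326.1 kN.
Bearing (12 mm plate, F_u = 450 MPa): end bolts L_c = 47 − 22/2 = 36, R_n = min(1.2×36×12×450, 2.4×20×12×450) = 233.28 kN/bolt; interior L_c = 71 − 22 = 49, R_n = 259.2 kN/bolt. φR_n = 0.75 × (3×233.28 + 9×259.2) = 2274.5 kN.
Governing: min(1326.1, 2274.5) = 1326.1 kN → bolt shear.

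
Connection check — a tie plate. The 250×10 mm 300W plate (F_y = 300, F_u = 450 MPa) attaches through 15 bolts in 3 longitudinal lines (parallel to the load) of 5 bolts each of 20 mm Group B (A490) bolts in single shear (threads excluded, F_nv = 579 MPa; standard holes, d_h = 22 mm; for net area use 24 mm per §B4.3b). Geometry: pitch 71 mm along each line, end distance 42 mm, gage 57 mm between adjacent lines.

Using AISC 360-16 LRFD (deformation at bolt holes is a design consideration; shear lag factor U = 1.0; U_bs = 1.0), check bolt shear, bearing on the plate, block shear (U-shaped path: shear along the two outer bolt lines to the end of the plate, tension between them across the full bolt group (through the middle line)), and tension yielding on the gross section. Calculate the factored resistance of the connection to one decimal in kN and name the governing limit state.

Bolt shear: A_b = π(20)²/4 = 314.16 mm². φR_n = 0.75 × 579 × 314.16 × 15 × 1 = 2046.4 kN.
Bearing (10 mm plate, F_u = 450 MPa): end bolts L_c = 42 − 22/2 = 31, R_n = min(1.2×31×10×450, 2.4×20×10×450) = 167.4 kN/bolt; interior L_c = 71 − 22 = 49, R_n = 216 kN/bolt. φR_n = 0.75 × (3×167.4 + 12×216) = 2320.7 kN.
Block shear: shear path 2×[42+4×71] = 2×326 mm, A_gv = 6520, A_nv = 2×(326 − 4.5×24)×10 = 4360 mm²; tension across gage: (114 − 2×24)×10 = 660 mm². R_n = min(0.6×450×4360, 0.6×300×6520) + 1.0×450×660 = min(1177.2, 1173.6) + 297 = 1470.6 kN. φR_n = 0.75 × 1470.6 = 1103.0 kN.
Tension yield (gross): A_g = 250×10 = 2500 mm². φR_n = 0.90 × 300 × 2500 = 675.0 kN.
Governing: min(2046.4, 2320.7, 1103.0, 675.0) = 675.0 kN → gross-section yield.

675.0 kN (gross-section yield governs)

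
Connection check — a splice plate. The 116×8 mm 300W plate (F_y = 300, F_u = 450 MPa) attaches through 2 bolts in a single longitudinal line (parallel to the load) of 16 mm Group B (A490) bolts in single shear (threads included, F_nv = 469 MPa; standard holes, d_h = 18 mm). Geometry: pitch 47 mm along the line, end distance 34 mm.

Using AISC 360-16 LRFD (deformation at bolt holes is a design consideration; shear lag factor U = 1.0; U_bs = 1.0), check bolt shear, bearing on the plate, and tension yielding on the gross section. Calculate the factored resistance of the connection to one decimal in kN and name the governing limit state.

141.4 kN (bolt shear governs)

Bolt shear: A_b = π(16)²/4 = 201.06 mm². φR_n = 0.75 × 469 × 201.06 × 2 × 1 = 141.4 kN.
Bearing (8 mm plate, F_u = 450 MPa): end bolts L_c = 34 − 18/2 = 25, R_n = min(1.2×25×8×450, 2.4×16×8×450) = 108 kN/bolt; interior L_c = 47 − 18 = 29, R_n = 125.28 kN/bolt. φR_n = 0.75 × (1×108 + 1×125.28) = 175.0 kN.
Tension yield (gross): A_g = 116×8 = 928 mm². φR_n = 0.90 × 300 × 928 = 250.6 kN.
Governing: min(141.4, 175.0, 250.6) = 141.4 kN → bolt shear.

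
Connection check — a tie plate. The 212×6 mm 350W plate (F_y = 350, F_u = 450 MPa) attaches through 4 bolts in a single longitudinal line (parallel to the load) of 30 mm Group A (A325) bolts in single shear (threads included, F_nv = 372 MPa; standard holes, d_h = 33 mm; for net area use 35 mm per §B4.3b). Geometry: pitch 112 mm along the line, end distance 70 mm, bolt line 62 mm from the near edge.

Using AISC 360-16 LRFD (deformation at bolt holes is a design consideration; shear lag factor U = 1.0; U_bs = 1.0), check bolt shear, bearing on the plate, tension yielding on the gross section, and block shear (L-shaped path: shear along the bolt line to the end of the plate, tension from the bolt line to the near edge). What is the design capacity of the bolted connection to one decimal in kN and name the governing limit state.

Bolt shear: A_b = π(30)²/4 = 706.86 mm². φR_n = 0.75 × 372 × 706.86 × 4 × 1 = 788.9 kN.
Bearing (6 mm plate, F_u = 450 MPa): end bolts L_c = 70 − 33/2 = 53.5, R_n = min(1.2×53.5×6×450, 2.4×30×6×450) = 173.34 kN/bolt; interior L_c = 112 − 33 = 79, R_n = 194.4 kN/bolt. φR_n = 0.75 × (1×173.34 + 3×194.4) = 567.4 kN.
Tension yield (gross): A_g = 212×6 = 1272 mm². φR_n = 0.90 × 350 × 1272 = 400.7 kN.
Block shear: shear path 1×[70+3×112] = 1×406 mm, A_gv = 2436, A_nv = 1×(406 − 3.5×35)×6 = 1701 mm²; tension to near edge: (62 − 0.5×35)×6 = 267 mm². R_n = min(0.6×450×1701, 0.6×350×2436) + 1.0×450×267 = min(459.27, 511.56) + 120.15 = 579.42 kN. φR_n = 0.75 × 579.42 = 434.6 kN.
Governing: min(788.9, 567.4, 400.7, 434.6) = 400.7 kN → gross-section yield.

400.7 kN (gross-section yield governs)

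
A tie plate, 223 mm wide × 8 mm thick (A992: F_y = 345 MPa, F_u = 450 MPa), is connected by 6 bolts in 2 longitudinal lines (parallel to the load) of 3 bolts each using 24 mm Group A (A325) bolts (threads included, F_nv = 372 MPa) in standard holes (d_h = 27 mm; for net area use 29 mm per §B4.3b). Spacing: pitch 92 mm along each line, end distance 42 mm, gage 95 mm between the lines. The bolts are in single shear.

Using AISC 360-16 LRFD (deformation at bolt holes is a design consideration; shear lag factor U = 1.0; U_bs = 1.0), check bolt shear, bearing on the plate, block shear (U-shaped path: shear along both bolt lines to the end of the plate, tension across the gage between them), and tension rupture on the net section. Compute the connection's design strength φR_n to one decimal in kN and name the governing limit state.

Bolt shear: A_b = π(24)²/4 = 452.39 mm². φR_n = 0.75 × 372 × 452.39 × 6 × 1 = 757.3 kN.
Bearing (8 mm plate, F_u = 450 MPa): end bolts L_c = 42 − 27/2 = 28.5, R_n = min(1.2×28.5×8×450, 2.4×24×8×450) = 123.12 kN/bolt; interior L_c = 92 − 27 = 65, R_n = 207.36 kN/bolt. φR_n = 0.75 × (2×123.12 + 4×207.36) = 806.8 kN.
Block shear: shear path 2×[42+2×92] = 2×226 mm, A_gv = 3616, A_nv = 2×(226 − 2.5×29)×8 = 2456 mm²; tension across gage: (95 − 1×29)×8 = 528 mm². R_n = min(0.6×450×2456, 0.6×345×3616) + 1.0×450×528 = min(663.12, 748.51) + 237.6 = 900.72 kN. φR_n = 0.75 × 900.72 = 675.5 kN.
Tension rupture (net): A_n = (223 − 2×29)×8 = 1320 mm² (U = 1.0, A_e = A_n). φR_n = 0.75 × 450 × 1320 = 445.5 kN.
Governing: min(757.3, 806.8, 675.5, 445.5) = 445.5 kN → net-section rupture.

445.5 kN (net-section rupture governs)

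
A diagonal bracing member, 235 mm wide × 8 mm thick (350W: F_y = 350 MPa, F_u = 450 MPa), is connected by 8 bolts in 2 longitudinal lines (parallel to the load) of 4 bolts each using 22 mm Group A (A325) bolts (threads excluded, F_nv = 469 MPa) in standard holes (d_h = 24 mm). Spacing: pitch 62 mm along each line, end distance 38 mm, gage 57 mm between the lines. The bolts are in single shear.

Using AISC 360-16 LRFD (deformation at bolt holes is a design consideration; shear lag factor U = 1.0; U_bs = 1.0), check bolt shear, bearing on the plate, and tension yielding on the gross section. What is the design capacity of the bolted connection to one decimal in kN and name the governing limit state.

Bolt shear: A_b = π(22)²/4 = 380.13 mm². φR_n = 0.75 × 469 × 380.13 × 8 × 1 = 1069.7 kN.
Bearing (8 mm plate, F_u = 450 MPa): end bolts L_c = 38 − 24/2 = 26, R_n = min(1.2×26×8×450, 2.4×22×8×450) = 112.32 kN/bolt; interior L_c = 62 − 24 = 38, R_n = 164.16 kN/bolt. φR_n = 0.75 × (2×112.32 + 6×164.16) = 907.2 kN.
Tension yield (gross): A_g = 235×8 = 1880 mm². φR_n = 0.90 × 350 × 1880 = 592.2 kN.
Governing: min(1069.7, 907.2, 592.2) = 592.2 kN → gross-section yield.

592.2 kN (gross-section yield governs)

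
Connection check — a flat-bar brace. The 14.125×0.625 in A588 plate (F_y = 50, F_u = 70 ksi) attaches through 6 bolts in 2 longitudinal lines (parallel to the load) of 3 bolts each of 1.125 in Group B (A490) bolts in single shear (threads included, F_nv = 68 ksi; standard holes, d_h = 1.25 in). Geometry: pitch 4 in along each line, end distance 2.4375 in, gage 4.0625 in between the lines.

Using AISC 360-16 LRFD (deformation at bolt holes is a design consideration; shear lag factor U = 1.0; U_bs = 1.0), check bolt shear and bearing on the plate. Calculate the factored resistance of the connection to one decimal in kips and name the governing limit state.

304.2 kips (bolt shear governs)

Bolt shear: A_b = π(1.125)²/4 = 0.99402 in². φR_n = 0.75 × 68 × 0.99402 × 6 × 1 = 304.2 kips.
Bearing (0.625 in plate, F_u = 70 ksi): end bolts L_c = 2.4375 − 1.25/2 = 1.8125, R_n = min(1.2×1.8125×0.625×70, 2.4×1.125×0.625×70) = 95.156 kips/bolt; interior L_c = 4 − 1.25 = 2.75, R_n = 118.13 kips/bolt. φR_n = 0.75 × (2×95.156 + 4×118.13) = 497.1 kips.
Governing: min(304.2, 497.1) = 304.2 kips → bolt shear.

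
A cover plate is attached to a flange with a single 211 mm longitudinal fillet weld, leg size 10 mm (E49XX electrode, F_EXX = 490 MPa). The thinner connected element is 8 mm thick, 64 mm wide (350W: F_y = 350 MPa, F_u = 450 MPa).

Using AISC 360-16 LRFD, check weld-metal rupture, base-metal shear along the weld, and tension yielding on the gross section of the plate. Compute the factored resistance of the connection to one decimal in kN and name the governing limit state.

161.3 kN (gross-section yield governs)

Weld metal: throat = 0.707×10 = 7.07 mm, L = 211 mm. φR_n = 0.75 × 0.6 × 490 × 7.07 × 211 = 328.9 kN.
Base metal shear (8 mm plate): yield φR_n = 1.0×0.6×350×8×211 = 354.5 kN; rupture φR_n = 0.75×0.6×450×8×211 = 341.8 kN; take 341.8 kN (rupture).
Tension yield (gross): A_g = 64×8 = 512 mm². φR_n = 0.90 × 350 × 512 = 161.3 kN.
Governing: min(328.9, 341.8, 161.3) = 161.3 kN → gross-section yield.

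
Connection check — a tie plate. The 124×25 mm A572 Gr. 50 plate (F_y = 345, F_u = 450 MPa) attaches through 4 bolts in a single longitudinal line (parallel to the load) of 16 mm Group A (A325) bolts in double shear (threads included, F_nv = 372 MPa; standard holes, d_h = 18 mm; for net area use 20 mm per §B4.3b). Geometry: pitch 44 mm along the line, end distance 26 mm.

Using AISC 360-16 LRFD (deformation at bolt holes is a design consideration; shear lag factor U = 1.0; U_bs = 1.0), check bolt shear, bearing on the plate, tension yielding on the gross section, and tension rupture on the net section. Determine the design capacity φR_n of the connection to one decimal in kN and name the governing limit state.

448.8 kN (bolt shear governs)

Bolt shear: A_b = π(16)²/4 = 201.06 mm². φR_n = 0.75 × 372 × 201.06 × 4 × 2 = 448.8 kN.
Bearing (25 mm plate, F_u = 450 MPa): end bolts L_c = 26 − 18/2 = 17, R_n = min(1.2×17×25×450, 2.4×16×25×450) = 229.5 kN/bolt; interior L_c = 44 − 18 = 26, R_n = 351 kN/bolt. φR_n = 0.75 × (1×229.5 + 3×351) = 961.9 kN.
Tension yield (gross): A_g = 124×25 = 3100 mm². φR_n = 0.90 × 345 × 3100 = 962.6 kN.
Tension rupture (net): A_n = (124 − 1×20)×25 = 2600 mm² (U = 1.0, A_e = A_n). φR_n = 0.75 × 450 × 2600 = 877.5 kN.
Governing: min(448.8, 961.9, 962.6, 877.5) = 448.8 kN → bolt shear.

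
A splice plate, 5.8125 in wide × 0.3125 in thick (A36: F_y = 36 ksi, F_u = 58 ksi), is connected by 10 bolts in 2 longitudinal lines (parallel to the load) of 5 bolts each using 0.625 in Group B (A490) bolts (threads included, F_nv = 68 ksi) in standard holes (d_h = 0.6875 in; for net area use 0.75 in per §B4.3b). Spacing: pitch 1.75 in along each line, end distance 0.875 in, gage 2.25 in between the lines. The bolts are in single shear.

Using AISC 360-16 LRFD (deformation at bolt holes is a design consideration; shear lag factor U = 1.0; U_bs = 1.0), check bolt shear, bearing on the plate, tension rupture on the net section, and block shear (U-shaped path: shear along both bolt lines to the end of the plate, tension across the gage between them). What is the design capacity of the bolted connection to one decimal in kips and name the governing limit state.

58.6 kips (net-section rupture governs)

Bolt shear: A_b = π(0.625)²/4 = 0.3068 in². φR_n = 0.75 × 68 × 0.3068 × 10 × 1 = 156.5 kips.
Bearing (0.3125 in plate, F_u = 58 ksi): end bolts L_c = 0.875 − 0.6875/2 = 0.53125, R_n = min(1.2×0.53125×0.3125×58, 2.4×0.625×0.3125×58) = 11.555 kips/bolt; interior L_c = 1.75 − 0.6875 = 1.0625, R_n = 23.109 kips/bolt. φR_n = 0.75 × (2×11.555 + 8×23.109) = 156.0 kips.
Tension rupture (net): A_n = (5.8125 − 2×0.75)×0.3125 = 1.3477 in² (U = 1.0, A_e = A_n). φR_n = 0.75 × 58 × 1.3477 = 58.6 kips.
Block shear: shear path 2×[0.875+4×1.75] = 2×7.875 in, A_gv = 4.9219, A_nv = 2×(7.875 − 4.5×0.75)×0.3125 = 2.8125 in²; tension across gage: (2.25 − 1×0.75)×0.3125 = 0.46875 in². R_n = min(0.6×58×2.8125, 0.6×36×4.9219) + 1.0×58×0.46875 = min(97.875, 106.31) + 27.188 = 125.06 kips. φR_n = 0.75 × 125.06 = 93.8 kips.
Governing: min(156.5, 156.0, 58.6, 93.8) = 58.6 kips → net-section rupture.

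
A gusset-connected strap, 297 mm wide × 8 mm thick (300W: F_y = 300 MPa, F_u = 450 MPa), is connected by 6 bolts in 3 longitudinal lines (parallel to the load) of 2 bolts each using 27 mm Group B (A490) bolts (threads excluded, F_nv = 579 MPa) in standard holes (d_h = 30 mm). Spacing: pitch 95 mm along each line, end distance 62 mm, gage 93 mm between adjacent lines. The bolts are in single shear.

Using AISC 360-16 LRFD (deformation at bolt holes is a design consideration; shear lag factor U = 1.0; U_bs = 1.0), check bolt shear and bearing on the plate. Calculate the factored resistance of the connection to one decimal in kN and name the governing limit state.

981.7 kN (bearing governs)

Bolt shear: A_b = π(27)²/4 = 572.56 mm². φR_n = 0.75 × 579 × 572.56 × 6 × 1 = 1491.8 kN.
Bearing (8 mm plate, F_u = 450 MPa): end bolts L_c = 62 − 30/2 = 47, R_n = min(1.2×47×8×450, 2.4×27×8×450) = 203.04 kN/bolt; interior L_c = 95 − 30 = 65, R_n = 233.28 kN/bolt. φR_n = 0.75 × (3×203.04 + 3×233.28) = 981.7 kN.
Governing: min(1491.8, 981.7) = 981.7 kN → bearing.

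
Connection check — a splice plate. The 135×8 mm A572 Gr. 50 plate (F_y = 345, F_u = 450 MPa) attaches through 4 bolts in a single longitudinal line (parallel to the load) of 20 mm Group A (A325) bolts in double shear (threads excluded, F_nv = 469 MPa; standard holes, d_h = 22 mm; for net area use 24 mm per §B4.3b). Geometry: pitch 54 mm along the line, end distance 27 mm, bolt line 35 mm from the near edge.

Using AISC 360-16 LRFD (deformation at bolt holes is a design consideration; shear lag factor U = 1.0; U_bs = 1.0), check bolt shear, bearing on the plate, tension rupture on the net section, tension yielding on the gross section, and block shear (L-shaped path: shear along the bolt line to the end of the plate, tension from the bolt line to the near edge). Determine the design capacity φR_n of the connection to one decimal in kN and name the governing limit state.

232.2 kN (block shear governs)

Bolt shear: A_b = π(20)²/4 = 314.16 mm². φR_n = 0.75 × 469 × 314.16 × 4 × 2 = 884.0 kN.
Bearing (8 mm plate, F_u = 450 MPa): end bolts L_c = 27 − 22/2 = 16, R_n = min(1.2×16×8×450, 2.4×20×8×450) = 69.12 kN/bolt; interior L_c = 54 − 22 = 32, R_n = 138.24 kN/bolt. φR_n = 0.75 × (1×69.12 + 3×138.24) = 362.9 kN.
Tension rupture (net): A_n = (135 − 1×24)×8 = 888 mm² (U = 1.0, A_e = A_n). φR_n = 0.75 × 450 × 888 = 299.7 kN.
Tension yield (gross): A_g = 135×8 = 1080 mm². φR_n = 0.90 × 345 × 1080 = 335.3 kN.
Block shear: shear path 1×[27+3×54] = 1×189 mm, A_gv = 1512, A_nv = 1×(189 − 3.5×24)×8 = 840 mm²; tension to near edge: (35 − 0.5×24)×8 = 184 mm². R_n = min(0.6×450×840, 0.6×345×1512) + 1.0×450×184 = min(226.8, 312.98) + 82.8 = 309.6 kN. φR_n = 0.75 × 309.6 = 232.2 kN.
Governing: min(884.0, 362.9, 299.7, 335.3, 232.2) = 232.2 kN → block shear.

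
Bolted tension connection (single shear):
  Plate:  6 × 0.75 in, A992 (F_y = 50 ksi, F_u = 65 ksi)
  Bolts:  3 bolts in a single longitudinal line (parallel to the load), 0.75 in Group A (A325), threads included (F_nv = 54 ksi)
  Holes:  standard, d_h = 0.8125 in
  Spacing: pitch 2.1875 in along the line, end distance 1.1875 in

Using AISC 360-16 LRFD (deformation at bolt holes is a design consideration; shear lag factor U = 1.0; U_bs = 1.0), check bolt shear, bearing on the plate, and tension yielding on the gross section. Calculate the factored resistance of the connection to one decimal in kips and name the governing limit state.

53.7 kips (bolt shear governs)

Bolt shear: A_b = π(0.75)²/4 = 0.44179 in². φR_n = 0.75 × 54 × 0.44179 × 3 × 1 = 53.7 kips.
Bearing (0.75 in plate, F_u = 65 ksi): end bolts L_c = 1.1875 − 0.8125/2 = 0.78125, R_n = min(1.2×0.78125×0.75×65, 2.4×0.75×0.75×65) = 45.703 kips/bolt; interior L_c = 2.1875 − 0.8125 = 1.375, R_n = 80.438 kips/bolt. φR_n = 0.75 × (1×45.703 + 2×80.438) = 154.9 kips.
Tension yield (gross): A_g = 6×0.75 = 4.5 in². φR_n = 0.90 × 50 × 4.5 = 202.5 kips.
Governing: min(53.7, 154.9, 202.5) = 53.7 kips → bolt shear.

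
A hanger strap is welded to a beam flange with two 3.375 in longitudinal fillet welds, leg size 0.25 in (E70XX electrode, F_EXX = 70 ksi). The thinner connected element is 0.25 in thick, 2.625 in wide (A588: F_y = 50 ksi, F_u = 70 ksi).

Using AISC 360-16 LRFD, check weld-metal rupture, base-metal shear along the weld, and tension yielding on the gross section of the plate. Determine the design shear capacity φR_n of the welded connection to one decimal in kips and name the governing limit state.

29.5 kips (gross-section yield governs)

Weld metal: throat = 0.707×0.25 = 0.17675 in, L = 2×3.375 = 6.75 in. φR_n = 0.75 × 0.6 × 70 × 0.17675 × 6.75 = 37.6 kips.
Base metal shear (0.25 in plate): yield φR_n = 1.0×0.6×50×0.25×6.75 = 50.6 kips; rupture φR_n = 0.75×0.6×70×0.25×6.75 = 53.2 kips; take 50.6 kips (yield).
Tension yield (gross): A_g = 2.625×0.25 = 0.65625 in². φR_n = 0.90 × 50 × 0.65625 = 29.5 kips.
Governing: min(37.6, 50.6, 29.5) = 29.5 kips → gross-section yield.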